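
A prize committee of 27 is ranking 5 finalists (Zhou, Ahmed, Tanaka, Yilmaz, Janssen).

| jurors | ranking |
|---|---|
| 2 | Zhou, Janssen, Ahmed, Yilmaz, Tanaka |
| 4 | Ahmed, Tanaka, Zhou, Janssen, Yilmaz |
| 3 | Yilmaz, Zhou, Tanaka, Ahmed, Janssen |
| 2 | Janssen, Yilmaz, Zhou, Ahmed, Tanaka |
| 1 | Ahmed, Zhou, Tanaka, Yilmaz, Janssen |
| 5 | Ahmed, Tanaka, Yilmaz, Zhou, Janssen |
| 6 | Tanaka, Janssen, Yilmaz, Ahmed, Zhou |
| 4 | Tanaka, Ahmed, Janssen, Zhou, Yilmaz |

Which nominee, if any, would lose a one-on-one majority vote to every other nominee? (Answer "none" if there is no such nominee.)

Pairwise majorities:
Zhou vs Ahmed: Ahmed wins 20–7.
Zhou vs Tanaka: 2+3+2+1 = 8 for Zhou, 19 for Tanaka — Tanaka by 19–8.
Zhou vs Yilmaz: 11 to 16, Yilmaz.
Zhou–Janssen: Zhou 15–12.
Ahmed vs Tanaka: Ahmed is ranked higher on 2+4+2+1+5 = 14 ballots, Tanaka on 13. Ahmed wins 14–13.
Ahmed–Yilmaz: Ahmed 16–11.
Ahmed vs Janssen: 17 to 10, Ahmed.
Tanaka vs Yilmaz: 4+1+5+6+4 = 20 for Tanaka, 7 for Yilmaz — Tanaka by 20–7.
Tanaka vs Janssen: Tanaka wins 23–4.
Yilmaz vs Janssen: Janssen wins 18–9.
No nominee is winless: Zhou beats Janssen; Ahmed beats Zhou; Tanaka beats Zhou; Yilmaz beats Zhou; Janssen beats Yilmaz. There is no Condorcet loser.

none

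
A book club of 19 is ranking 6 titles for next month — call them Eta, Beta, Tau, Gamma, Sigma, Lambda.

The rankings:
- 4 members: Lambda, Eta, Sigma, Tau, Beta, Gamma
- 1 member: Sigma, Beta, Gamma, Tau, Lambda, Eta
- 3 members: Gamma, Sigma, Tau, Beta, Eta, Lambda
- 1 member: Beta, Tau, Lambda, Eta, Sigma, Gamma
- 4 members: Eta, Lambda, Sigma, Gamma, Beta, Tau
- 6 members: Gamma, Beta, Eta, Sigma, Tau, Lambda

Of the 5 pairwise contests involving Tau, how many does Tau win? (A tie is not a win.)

Tau against each rival (19 members):
Tau vs Eta: 5 to 14, Eta.
Tau vs Beta: Tau preferred on 4+3 = 7 ballots; Beta wins 12–7.
Tau vs Gamma: Gamma wins 14–5.
Tau vs Sigma: Sigma, 18–1.
Tau–Lambda: Tau 11–8.
Tau beats Lambda; loses to Eta, Beta, Gamma, Sigma — 1 pairwise win.

1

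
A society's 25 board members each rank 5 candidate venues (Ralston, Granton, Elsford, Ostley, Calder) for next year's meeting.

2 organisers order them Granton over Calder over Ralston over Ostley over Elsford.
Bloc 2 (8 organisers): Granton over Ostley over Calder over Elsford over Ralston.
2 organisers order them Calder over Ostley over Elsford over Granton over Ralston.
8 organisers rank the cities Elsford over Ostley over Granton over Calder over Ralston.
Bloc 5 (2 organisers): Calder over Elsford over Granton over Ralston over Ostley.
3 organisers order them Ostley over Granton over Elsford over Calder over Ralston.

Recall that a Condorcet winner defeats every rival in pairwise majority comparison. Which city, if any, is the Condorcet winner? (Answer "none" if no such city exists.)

Ostley

Check each pair by majority over 25 ballots:
Ralston–Granton: Granton 25–0.
Ralston vs Elsford: Elsford, 23–2.
Ralston–Ostley: Ostley 21–4.
Ralston vs Calder: Calder wins 25–0.
Granton vs Elsford: Granton, 13–12.
Granton vs Ostley: Ostley, 13–12.
Granton–Calder: Granton 21–4.
Elsford vs Ostley: Ostley wins 15–10.
Elsford vs Calder: Calder wins 14–11.
Ostley–Calder: Ostley 19–6.
Ostley defeats every rival head-to-head and is the Condorcet winner.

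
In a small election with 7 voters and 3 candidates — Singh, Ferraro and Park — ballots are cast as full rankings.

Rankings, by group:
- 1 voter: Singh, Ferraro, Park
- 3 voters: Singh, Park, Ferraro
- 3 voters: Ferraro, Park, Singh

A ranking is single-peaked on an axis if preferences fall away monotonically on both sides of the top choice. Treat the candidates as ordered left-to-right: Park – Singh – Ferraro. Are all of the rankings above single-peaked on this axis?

Axis positions: Park=1, Singh=2, Ferraro=3.
Group 1 (peak Singh at position 2): ranking walks positions 2-3-1, expanding outward from the peak — single-peaked.
Group 2 (peak Singh at position 2): ranking walks positions 2-1-3, expanding outward from the peak — single-peaked.
Group 3: ranking walks positions 3-1-2; Park is ranked above Singh even though Singh lies between Park and the peak Ferraro on the axis — preferences dip and rise again. Not single-peaked.
Group 3 violates single-peakedness, so the profile is not single-peaked on this axis.

no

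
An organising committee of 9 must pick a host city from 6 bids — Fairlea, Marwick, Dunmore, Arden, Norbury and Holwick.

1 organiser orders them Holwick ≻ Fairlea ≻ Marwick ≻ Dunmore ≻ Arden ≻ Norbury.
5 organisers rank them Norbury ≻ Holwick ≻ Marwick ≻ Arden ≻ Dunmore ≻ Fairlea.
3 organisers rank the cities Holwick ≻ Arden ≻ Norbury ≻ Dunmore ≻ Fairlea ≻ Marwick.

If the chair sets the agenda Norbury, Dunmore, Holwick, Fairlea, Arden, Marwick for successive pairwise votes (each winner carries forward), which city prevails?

Norbury

Round 1: Norbury vs Dunmore — 8–1, Norbury advances.
Round 2: Norbury vs Holwick — 5–4, Norbury advances.
Round 3: Norbury vs Fairlea — 8–1, Norbury advances.
Round 4: Norbury vs Arden — 5–4, Norbury advances.
Round 5: Norbury vs Marwick — 8–1, Norbury advances.
Norbury survives the agenda.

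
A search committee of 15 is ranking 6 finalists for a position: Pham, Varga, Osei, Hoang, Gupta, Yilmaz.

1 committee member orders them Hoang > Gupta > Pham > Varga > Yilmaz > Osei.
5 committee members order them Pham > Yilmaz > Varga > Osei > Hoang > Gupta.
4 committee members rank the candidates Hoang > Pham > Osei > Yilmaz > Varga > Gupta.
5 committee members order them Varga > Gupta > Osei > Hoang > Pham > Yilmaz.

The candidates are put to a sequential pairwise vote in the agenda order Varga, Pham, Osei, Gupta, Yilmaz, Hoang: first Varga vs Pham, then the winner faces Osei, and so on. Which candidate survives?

Round 1: Varga vs Pham — 5–10, Pham advances.
Round 2: Pham vs Osei — 10–5, Pham advances.
Round 3: Pham vs Gupta — 9–6, Pham advances.
Round 4: Pham vs Yilmaz — 15–0, Pham advances.
Round 5: Pham vs Hoang — 5–10, Hoang advances.
Hoang survives the agenda.

Hoang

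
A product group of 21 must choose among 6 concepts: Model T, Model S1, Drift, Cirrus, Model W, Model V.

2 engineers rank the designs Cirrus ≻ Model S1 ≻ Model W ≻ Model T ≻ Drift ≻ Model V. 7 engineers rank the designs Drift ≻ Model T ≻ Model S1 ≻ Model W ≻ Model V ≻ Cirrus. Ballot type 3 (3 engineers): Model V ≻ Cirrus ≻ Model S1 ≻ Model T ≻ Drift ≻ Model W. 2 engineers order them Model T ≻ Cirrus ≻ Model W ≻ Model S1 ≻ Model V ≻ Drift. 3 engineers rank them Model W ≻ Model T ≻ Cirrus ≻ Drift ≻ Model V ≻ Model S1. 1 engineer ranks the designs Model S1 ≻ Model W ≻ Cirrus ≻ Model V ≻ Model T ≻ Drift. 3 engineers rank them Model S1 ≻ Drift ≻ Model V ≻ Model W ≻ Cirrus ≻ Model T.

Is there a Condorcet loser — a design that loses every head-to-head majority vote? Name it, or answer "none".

none

Head-to-head results (21 engineers):
Model T–Model S1: Model T 12–9.
Model T vs Drift: Model T wins 11–10.
Model T vs Cirrus: 7+2+3 = 12 for Model T, 9 for Cirrus — Model T by 12–9.
Model T vs Model W: Model T, 12–9.
Model T vs Model V: Model T, 14–7.
Model S1 vs Drift: Model S1 is ranked higher on 2+3+2+1+3 = 11 ballots, Drift on 10. Model S1 wins 11–10.
Model S1 vs Cirrus: 7+1+3 = 11 for Model S1, 10 for Cirrus — Model S1 by 11–10.
Model S1 vs Model W: 2+7+3+1+3 = 16 for Model S1, 5 for Model W — Model S1 by 16–5.
Model S1 vs Model V: Model S1, 15–6.
Drift–Cirrus: Cirrus 11–10.
Drift–Model W: Drift 13–8.
Drift vs Model V: 2+7+3+3 = 15 for Drift, 6 for Model V — Drift by 15–6.
Cirrus–Model W: Model W 14–7.
Cirrus–Model V: Model V 13–8.
Model W vs Model V: Model W, 15–6.
Each design has at least one pairwise win (Model T beats Model S1; Model S1 beats Drift; Drift beats Model W; Cirrus beats Drift; Model W beats Cirrus; Model V beats Cirrus) — no Condorcet loser.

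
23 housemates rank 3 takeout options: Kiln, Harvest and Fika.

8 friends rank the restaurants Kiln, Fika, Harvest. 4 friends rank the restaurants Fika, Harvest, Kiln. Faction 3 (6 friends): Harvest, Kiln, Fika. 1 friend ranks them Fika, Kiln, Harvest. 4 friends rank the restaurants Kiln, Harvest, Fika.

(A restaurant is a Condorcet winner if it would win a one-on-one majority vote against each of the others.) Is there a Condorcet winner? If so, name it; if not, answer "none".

Kiln

Check each pair by majority over 23 ballots:
Kiln vs Harvest: Kiln preferred on 8+1+4 = 13 ballots; Kiln wins 13–10.
Kiln vs Fika: Kiln is ranked higher on 8+6+4 = 18 ballots, Fika on 5. Kiln wins 18–5.
Harvest vs Fika: Harvest is ranked higher on 6+4 = 10 ballots, Fika on 13. Fika wins 13–10.
Kiln beats each of Harvest, Fika — Kiln is the Condorcet winner.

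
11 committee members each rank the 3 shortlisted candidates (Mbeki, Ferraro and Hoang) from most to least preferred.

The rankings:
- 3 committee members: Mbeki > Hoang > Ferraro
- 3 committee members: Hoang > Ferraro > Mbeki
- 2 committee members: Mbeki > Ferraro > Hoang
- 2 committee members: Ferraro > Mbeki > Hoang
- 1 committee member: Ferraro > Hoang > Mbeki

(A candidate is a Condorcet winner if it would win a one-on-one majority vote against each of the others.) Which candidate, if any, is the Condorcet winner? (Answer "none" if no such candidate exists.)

Head-to-head results (11 committee members):
Mbeki vs Ferraro: Ferraro, 6–5.
Mbeki–Hoang: Mbeki 7–4.
Ferraro vs Hoang: Hoang, 6–5.
Each candidate drops at least one matchup (Mbeki loses to Ferraro; Ferraro loses to Hoang; Hoang loses to Mbeki); the cycle Mbeki > Hoang > Ferraro > Mbeki rules out a Condorcet winner.

none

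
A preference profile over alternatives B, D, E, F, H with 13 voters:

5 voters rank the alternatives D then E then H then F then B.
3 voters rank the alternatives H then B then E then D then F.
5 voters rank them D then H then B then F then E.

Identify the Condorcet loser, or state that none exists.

Head-to-head results (13 voters):
B vs D: 3 to 10, D.
B vs E: B is ranked higher on 3+5 = 8 ballots, E on 5. B wins 8–5.
B vs F: B wins 8–5.
B vs H: H, 13–0.
D–E: D 10–3.
D vs F: D preferred on 5+3+5 = 13 ballots; D wins 13–0.
D vs H: 10 to 3, D.
E vs F: E, 8–5.
E vs H: E is ranked higher on 5 ballots, H on 8. H wins 8–5.
F vs H: H wins 13–0.
F loses to every other alternative — it is the Condorcet loser.

F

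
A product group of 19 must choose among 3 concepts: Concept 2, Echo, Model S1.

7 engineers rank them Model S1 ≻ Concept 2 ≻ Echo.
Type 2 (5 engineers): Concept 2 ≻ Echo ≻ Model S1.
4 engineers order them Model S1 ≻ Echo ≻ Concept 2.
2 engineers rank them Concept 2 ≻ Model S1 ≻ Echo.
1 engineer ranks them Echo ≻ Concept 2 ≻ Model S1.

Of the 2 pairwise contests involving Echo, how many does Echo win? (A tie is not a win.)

Echo against each rival (19 engineers):
Echo vs Concept 2: Echo preferred on 4+1 = 5 ballots; Concept 2 wins 14–5.
Echo vs Model S1: Echo is ranked higher on 5+1 = 6 ballots, Model S1 on 13. Model S1 wins 13–6.
Echo beats no one; loses to Concept 2, Model S1 — 0 pairwise wins.

0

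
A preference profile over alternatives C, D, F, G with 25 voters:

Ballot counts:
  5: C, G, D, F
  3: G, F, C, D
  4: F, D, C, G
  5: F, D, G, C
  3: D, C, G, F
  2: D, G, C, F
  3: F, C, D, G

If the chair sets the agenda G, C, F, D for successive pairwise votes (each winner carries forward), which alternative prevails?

Round 1: G vs C — 10–15, C advances.
Round 2: C vs F — 10–15, F advances.
Round 3: F vs D — 15–10, F advances.
The agenda winner is F.

F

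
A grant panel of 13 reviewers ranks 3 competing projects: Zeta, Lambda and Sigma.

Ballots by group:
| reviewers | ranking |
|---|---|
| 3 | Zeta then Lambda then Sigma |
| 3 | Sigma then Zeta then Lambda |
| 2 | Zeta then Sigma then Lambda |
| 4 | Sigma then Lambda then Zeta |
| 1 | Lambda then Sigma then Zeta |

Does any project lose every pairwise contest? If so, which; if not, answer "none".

Pairwise majorities:
Zeta vs Lambda: Zeta, 8–5.
Zeta vs Sigma: Sigma wins 8–5.
Lambda vs Sigma: Sigma wins 9–4.
Lambda is beaten in every head-to-head and is the Condorcet loser.

Lambda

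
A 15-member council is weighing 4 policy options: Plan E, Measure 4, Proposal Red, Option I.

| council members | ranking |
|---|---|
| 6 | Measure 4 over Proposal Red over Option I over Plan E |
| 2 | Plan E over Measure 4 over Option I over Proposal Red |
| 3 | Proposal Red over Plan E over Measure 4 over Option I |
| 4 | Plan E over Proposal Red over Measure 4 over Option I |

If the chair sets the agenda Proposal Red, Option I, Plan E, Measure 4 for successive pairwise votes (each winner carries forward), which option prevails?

Round 1: Proposal Red vs Option I — 13–2, Proposal Red advances.
Round 2: Proposal Red vs Plan E — 9–6, Proposal Red advances.
Round 3: Proposal Red vs Measure 4 — 7–8, Measure 4 advances.
The agenda winner is Measure 4.

Measure 4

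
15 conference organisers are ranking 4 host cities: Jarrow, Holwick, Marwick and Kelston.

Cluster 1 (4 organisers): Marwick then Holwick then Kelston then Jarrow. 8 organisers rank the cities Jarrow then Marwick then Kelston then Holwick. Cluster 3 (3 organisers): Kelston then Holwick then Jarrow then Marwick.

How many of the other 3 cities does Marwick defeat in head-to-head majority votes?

Marwick against each rival (15 organisers):
Marwick–Jarrow: Jarrow 11–4.
Marwick vs Holwick: Marwick preferred on 4+8 = 12 ballots; Marwick wins 12–3.
Marwick vs Kelston: Marwick preferred on 4+8 = 12 ballots; Marwick wins 12–3.
Marwick beats Holwick, Kelston; loses to Jarrow — 2 pairwise wins.

2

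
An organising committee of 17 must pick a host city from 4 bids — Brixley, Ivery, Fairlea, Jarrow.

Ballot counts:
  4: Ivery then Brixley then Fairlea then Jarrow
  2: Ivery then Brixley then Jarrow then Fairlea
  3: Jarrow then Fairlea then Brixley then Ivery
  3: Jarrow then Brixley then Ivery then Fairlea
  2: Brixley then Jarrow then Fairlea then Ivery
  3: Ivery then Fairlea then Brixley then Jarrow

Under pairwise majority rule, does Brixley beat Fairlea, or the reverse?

Brixley

Ballots ranking Brixley above Fairlea: 4 + 2 + 3 + 2 = 11.
Ballots ranking Fairlea above Brixley: 17 − 11 = 6.
Brixley wins the head-to-head 11–6.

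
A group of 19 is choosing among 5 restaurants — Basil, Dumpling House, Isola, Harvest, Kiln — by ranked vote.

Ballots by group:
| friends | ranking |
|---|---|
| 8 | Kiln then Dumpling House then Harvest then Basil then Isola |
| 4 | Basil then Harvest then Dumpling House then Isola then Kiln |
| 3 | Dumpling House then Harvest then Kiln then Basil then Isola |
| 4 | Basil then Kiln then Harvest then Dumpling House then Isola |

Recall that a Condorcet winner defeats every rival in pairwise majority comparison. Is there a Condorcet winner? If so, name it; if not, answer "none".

Check each pair by majority over 19 ballots:
Basil vs Dumpling House: 8 to 11, Dumpling House.
Basil vs Isola: Basil preferred on 8+4+3+4 = 19 ballots; Basil wins 19–0.
Basil vs Harvest: 8 to 11, Harvest.
Basil vs Kiln: 8 to 11, Kiln.
Dumpling House vs Isola: Dumpling House is ranked higher on 8+4+3+4 = 19 ballots, Isola on 0. Dumpling House wins 19–0.
Dumpling House vs Harvest: Dumpling House preferred on 8+3 = 11 ballots; Dumpling House wins 11–8.
Dumpling House vs Kiln: 7 to 12, Kiln.
Isola vs Harvest: Isola preferred on 0 ballots; Harvest wins 19–0.
Isola vs Kiln: 4 for Isola, 15 for Kiln — Kiln by 15–4.
Harvest vs Kiln: Harvest is ranked higher on 4+3 = 7 ballots, Kiln on 12. Kiln wins 12–7.
Only Kiln has no losses; Kiln is the Condorcet winner.

Kiln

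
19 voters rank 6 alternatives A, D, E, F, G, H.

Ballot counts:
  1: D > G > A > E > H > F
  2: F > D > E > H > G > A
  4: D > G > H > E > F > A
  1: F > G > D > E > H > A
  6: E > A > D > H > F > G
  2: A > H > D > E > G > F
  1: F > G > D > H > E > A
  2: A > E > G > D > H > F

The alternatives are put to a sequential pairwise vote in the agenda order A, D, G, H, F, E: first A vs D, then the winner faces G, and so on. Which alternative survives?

Round 1: A vs D — 10–9, A advances.
Round 2: A vs G — 10–9, A advances.
Round 3: A vs H — 11–8, A advances.
Round 4: A vs F — 11–8, A advances.
Round 5: A vs E — 5–14, E advances.
The agenda winner is E.

E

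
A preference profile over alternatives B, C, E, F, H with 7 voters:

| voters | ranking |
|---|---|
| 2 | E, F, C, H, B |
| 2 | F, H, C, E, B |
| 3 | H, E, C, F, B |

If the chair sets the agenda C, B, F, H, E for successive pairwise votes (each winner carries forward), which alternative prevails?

E

Round 1: C vs B — 7–0, C advances.
Round 2: C vs F — 3–4, F advances.
Round 3: F vs H — 4–3, F advances.
Round 4: F vs E — 2–5, E advances.
E survives the agenda.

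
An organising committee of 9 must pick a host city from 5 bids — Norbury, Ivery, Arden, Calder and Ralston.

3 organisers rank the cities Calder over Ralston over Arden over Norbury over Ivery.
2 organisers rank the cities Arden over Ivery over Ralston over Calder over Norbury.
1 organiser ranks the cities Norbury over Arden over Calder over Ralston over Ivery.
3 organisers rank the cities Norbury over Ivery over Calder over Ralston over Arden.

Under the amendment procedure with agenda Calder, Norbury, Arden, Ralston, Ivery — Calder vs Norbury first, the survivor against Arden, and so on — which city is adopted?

Round 1: Calder vs Norbury — 5–4, Calder advances.
Round 2: Calder vs Arden — 6–3, Calder advances.
Round 3: Calder vs Ralston — 7–2, Calder advances.
Round 4: Calder vs Ivery — 4–5, Ivery advances.
The agenda winner is Ivery.

Ivery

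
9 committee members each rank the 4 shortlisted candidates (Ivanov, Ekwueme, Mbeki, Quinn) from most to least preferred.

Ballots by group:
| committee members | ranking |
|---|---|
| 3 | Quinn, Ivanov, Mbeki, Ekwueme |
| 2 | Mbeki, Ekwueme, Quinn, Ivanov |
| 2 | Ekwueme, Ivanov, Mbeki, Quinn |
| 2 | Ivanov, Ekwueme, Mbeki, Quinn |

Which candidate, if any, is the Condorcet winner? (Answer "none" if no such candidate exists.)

Head-to-head results (9 committee members):
Ivanov vs Ekwueme: Ivanov wins 5–4.
Ivanov vs Mbeki: Ivanov wins 7–2.
Ivanov vs Quinn: Quinn wins 5–4.
Ekwueme–Mbeki: Mbeki 5–4.
Ekwueme–Quinn: Ekwueme 6–3.
Mbeki vs Quinn: Mbeki wins 6–3.
Every candidate loses at least once (Ivanov loses to Quinn; Ekwueme loses to Ivanov; Mbeki loses to Ivanov; Quinn loses to Ekwueme). The majority relation contains the cycle Ivanov beats Ekwueme beats Quinn beats Ivanov, so there is no Condorcet winner.

none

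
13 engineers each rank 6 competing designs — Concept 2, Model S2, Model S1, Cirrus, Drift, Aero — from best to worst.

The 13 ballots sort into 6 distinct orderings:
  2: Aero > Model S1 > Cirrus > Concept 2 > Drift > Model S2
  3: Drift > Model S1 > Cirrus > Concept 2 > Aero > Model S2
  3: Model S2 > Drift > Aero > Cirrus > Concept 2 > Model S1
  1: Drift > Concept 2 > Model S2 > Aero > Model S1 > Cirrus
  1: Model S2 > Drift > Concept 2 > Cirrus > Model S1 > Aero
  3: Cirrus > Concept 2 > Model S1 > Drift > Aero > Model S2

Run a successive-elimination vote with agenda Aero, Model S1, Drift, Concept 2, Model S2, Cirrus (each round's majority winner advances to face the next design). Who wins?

Drift

Round 1: Aero vs Model S1 — 6–7, Model S1 advances.
Round 2: Model S1 vs Drift — 5–8, Drift advances.
Round 3: Drift vs Concept 2 — 8–5, Drift advances.
Round 4: Drift vs Model S2 — 9–4, Drift advances.
Round 5: Drift vs Cirrus — 8–5, Drift advances.
The agenda winner is Drift.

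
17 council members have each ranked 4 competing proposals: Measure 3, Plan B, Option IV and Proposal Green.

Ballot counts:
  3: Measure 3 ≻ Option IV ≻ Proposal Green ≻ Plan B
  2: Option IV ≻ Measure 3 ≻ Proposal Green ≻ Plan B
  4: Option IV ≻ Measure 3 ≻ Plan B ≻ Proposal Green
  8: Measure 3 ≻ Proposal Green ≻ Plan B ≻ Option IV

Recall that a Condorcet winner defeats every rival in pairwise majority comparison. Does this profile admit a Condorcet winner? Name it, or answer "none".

Measure 3

Head-to-head results (17 council members):
Measure 3 vs Plan B: Measure 3 is ranked higher on 3+2+4+8 = 17 ballots, Plan B on 0. Measure 3 wins 17–0.
Measure 3 vs Option IV: 3+8 = 11 for Measure 3, 6 for Option IV — Measure 3 by 11–6.
Measure 3 vs Proposal Green: Measure 3 is ranked higher on 3+2+4+8 = 17 ballots, Proposal Green on 0. Measure 3 wins 17–0.
Plan B vs Option IV: 8 for Plan B, 9 for Option IV — Option IV by 9–8.
Plan B vs Proposal Green: Plan B preferred on 4 ballots; Proposal Green wins 13–4.
Option IV vs Proposal Green: Option IV preferred on 3+2+4 = 9 ballots; Option IV wins 9–8.
Measure 3 beats each of Plan B, Option IV, Proposal Green — Measure 3 is the Condorcet winner.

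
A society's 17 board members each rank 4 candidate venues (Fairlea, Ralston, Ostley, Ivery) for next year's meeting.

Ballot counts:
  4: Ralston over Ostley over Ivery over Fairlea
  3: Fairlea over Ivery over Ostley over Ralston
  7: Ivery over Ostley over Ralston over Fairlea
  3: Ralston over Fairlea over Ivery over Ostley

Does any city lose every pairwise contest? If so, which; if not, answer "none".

Fairlea

Head-to-head results (17 organisers):
Fairlea vs Ralston: Ralston wins 14–3.
Fairlea vs Ostley: Ostley wins 11–6.
Fairlea vs Ivery: Fairlea is ranked higher on 3+3 = 6 ballots, Ivery on 11. Ivery wins 11–6.
Ralston vs Ostley: 7 to 10, Ostley.
Ralston vs Ivery: Ivery wins 10–7.
Ostley vs Ivery: 4 to 13, Ivery.
Fairlea is beaten in every head-to-head and is the Condorcet loser.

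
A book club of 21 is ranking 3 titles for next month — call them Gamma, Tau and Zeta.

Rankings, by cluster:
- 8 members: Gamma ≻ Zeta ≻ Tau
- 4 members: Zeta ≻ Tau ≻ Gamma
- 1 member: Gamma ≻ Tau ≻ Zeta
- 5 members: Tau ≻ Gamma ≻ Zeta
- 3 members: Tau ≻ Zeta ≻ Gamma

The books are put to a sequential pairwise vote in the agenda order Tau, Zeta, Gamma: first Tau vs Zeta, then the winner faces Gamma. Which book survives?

Gamma

Round 1: Tau vs Zeta — 9–12, Zeta advances.
Round 2: Zeta vs Gamma — 7–14, Gamma advances.
Gamma survives the agenda.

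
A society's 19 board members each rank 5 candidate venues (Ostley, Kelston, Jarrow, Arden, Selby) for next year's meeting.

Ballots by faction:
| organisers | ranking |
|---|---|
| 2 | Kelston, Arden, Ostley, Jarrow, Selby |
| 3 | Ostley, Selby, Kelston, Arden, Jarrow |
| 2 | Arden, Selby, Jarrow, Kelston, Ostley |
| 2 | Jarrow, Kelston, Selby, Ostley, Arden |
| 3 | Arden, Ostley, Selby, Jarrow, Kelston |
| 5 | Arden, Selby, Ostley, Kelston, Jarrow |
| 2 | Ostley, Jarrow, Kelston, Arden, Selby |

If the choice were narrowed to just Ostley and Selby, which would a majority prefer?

Ostley

Ballots ranking Ostley above Selby: 2 + 3 + 3 + 2 = 10.
Ballots ranking Selby above Ostley: 19 − 10 = 9.
Ostley wins the head-to-head 10–9.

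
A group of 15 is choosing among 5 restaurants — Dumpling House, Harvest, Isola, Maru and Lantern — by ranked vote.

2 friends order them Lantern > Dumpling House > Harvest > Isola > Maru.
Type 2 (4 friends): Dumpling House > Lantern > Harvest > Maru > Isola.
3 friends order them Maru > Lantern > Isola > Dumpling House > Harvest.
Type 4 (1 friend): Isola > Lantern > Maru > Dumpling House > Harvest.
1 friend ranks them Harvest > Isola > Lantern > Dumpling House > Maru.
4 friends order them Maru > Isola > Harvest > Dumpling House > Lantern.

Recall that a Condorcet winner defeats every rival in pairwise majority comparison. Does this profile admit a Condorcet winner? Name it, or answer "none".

none

Head-to-head results (15 friends):
Dumpling House vs Harvest: Dumpling House, 10–5.
Dumpling House vs Isola: Isola wins 9–6.
Dumpling House vs Maru: Maru wins 8–7.
Dumpling House–Lantern: Dumpling House 8–7.
Harvest vs Isola: Isola, 8–7.
Harvest vs Maru: Maru wins 8–7.
Harvest vs Lantern: Lantern, 10–5.
Isola vs Maru: Maru, 11–4.
Isola vs Lantern: Lantern wins 9–6.
Maru vs Lantern: Lantern, 8–7.
Each restaurant drops at least one matchup (Dumpling House loses to Isola; Harvest loses to Dumpling House; Isola loses to Maru; Maru loses to Lantern; Lantern loses to Dumpling House); the cycle Dumpling House > Lantern > Isola > Dumpling House rules out a Condorcet winner.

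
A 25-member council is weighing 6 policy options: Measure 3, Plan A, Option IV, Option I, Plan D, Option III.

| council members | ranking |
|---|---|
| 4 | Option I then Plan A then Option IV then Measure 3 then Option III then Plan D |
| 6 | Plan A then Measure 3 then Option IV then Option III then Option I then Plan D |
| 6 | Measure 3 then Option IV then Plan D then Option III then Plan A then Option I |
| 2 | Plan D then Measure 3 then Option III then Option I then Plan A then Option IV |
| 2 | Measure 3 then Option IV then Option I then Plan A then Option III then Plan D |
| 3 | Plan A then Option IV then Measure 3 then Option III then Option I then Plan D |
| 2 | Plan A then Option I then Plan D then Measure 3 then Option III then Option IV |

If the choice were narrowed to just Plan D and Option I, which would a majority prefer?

Ballots ranking Plan D above Option I: 6 + 2 = 8.
Ballots ranking Option I above Plan D: 25 − 8 = 17.
Option I wins the head-to-head 17–8.

Option I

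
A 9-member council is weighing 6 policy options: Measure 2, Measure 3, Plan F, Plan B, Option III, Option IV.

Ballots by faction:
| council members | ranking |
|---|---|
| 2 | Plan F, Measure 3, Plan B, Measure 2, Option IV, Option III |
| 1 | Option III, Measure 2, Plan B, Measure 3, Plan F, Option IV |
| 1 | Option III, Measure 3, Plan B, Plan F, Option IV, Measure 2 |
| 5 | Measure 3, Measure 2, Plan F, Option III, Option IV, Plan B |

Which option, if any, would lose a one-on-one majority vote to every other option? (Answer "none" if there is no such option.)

Plan B

Pairwise majorities:
Measure 2 vs Measure 3: Measure 2 preferred on 1 ballot; Measure 3 wins 8–1.
Measure 2 vs Plan F: Measure 2 wins 6–3.
Measure 2 vs Plan B: Measure 2 wins 6–3.
Measure 2 vs Option III: Measure 2 preferred on 2+5 = 7 ballots; Measure 2 wins 7–2.
Measure 2 vs Option IV: 2+1+5 = 8 for Measure 2, 1 for Option IV — Measure 2 by 8–1.
Measure 3 vs Plan F: Measure 3 is ranked higher on 1+1+5 = 7 ballots, Plan F on 2. Measure 3 wins 7–2.
Measure 3 vs Plan B: Measure 3 wins 8–1.
Measure 3–Option III: Measure 3 7–2.
Measure 3–Option IV: Measure 3 9–0.
Plan F vs Plan B: Plan F is ranked higher on 2+5 = 7 ballots, Plan B on 2. Plan F wins 7–2.
Plan F vs Option III: Plan F, 7–2.
Plan F vs Option IV: Plan F is ranked higher on 2+1+1+5 = 9 ballots, Option IV on 0. Plan F wins 9–0.
Plan B vs Option III: Option III, 7–2.
Plan B–Option IV: Option IV 5–4.
Option III vs Option IV: Option III wins 7–2.
Plan B loses to every other option — it is the Condorcet loser.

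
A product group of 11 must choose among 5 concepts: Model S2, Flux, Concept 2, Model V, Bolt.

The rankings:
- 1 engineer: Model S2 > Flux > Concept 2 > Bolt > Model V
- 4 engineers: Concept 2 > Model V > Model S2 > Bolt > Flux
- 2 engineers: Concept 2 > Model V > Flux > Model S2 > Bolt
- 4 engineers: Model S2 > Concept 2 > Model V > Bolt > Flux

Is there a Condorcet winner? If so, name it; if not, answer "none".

Check each pair by majority over 11 ballots:
Model S2 vs Flux: Model S2 wins 9–2.
Model S2 vs Concept 2: Concept 2, 6–5.
Model S2 vs Model V: 1+4 = 5 for Model S2, 6 for Model V — Model V by 6–5.
Model S2 vs Bolt: 1+4+2+4 = 11 for Model S2, 0 for Bolt — Model S2 by 11–0.
Flux vs Concept 2: Flux preferred on 1 ballot; Concept 2 wins 10–1.
Flux vs Model V: Flux preferred on 1 ballot; Model V wins 10–1.
Flux–Bolt: Bolt 8–3.
Concept 2 vs Model V: Concept 2, 11–0.
Concept 2 vs Bolt: Concept 2 wins 11–0.
Model V vs Bolt: Model V wins 10–1.
Only Concept 2 has no losses; Concept 2 is the Condorcet winner.

Concept 2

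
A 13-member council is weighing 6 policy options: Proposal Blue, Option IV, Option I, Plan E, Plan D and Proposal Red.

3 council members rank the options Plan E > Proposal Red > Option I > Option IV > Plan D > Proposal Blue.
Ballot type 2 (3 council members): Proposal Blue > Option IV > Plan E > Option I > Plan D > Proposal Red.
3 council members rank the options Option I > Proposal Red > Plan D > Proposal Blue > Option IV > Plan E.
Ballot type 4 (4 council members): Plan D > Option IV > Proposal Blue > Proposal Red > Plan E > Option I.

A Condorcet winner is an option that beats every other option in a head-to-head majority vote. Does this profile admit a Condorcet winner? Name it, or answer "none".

Pairwise majorities:
Proposal Blue vs Option IV: 6 to 7, Option IV.
Proposal Blue vs Option I: 3+4 = 7 for Proposal Blue, 6 for Option I — Proposal Blue by 7–6.
Proposal Blue vs Plan E: Proposal Blue is ranked higher on 3+3+4 = 10 ballots, Plan E on 3. Proposal Blue wins 10–3.
Proposal Blue vs Plan D: 3 to 10, Plan D.
Proposal Blue vs Proposal Red: Proposal Blue preferred on 3+4 = 7 ballots; Proposal Blue wins 7–6.
Option IV vs Option I: 7 to 6, Option IV.
Option IV vs Plan E: Option IV preferred on 3+3+4 = 10 ballots; Option IV wins 10–3.
Option IV vs Plan D: 6 to 7, Plan D.
Option IV vs Proposal Red: Option IV is ranked higher on 3+4 = 7 ballots, Proposal Red on 6. Option IV wins 7–6.
Option I vs Plan E: 3 for Option I, 10 for Plan E — Plan E by 10–3.
Option I vs Plan D: 9 to 4, Option I.
Option I vs Proposal Red: 6 to 7, Proposal Red.
Plan E vs Plan D: 3+3 = 6 for Plan E, 7 for Plan D — Plan D by 7–6.
Plan E vs Proposal Red: Plan E preferred on 3+3 = 6 ballots; Proposal Red wins 7–6.
Plan D vs Proposal Red: 7 to 6, Plan D.
No option is unbeaten: Proposal Blue loses to Option IV; Option IV loses to Plan D; Option I loses to Proposal Blue; Plan E loses to Proposal Blue; Plan D loses to Option I; Proposal Red loses to Proposal Blue. In particular Proposal Blue > Option I > Plan D > Proposal Blue is a majority cycle — no Condorcet winner exists.

none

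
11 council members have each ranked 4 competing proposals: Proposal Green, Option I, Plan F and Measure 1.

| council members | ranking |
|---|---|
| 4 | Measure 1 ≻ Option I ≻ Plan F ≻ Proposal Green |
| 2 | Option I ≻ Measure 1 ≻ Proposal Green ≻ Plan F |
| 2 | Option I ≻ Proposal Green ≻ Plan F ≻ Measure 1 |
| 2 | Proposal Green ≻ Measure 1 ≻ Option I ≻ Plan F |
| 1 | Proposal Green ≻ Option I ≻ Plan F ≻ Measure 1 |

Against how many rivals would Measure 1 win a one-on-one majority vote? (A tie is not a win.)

Measure 1 against each rival (11 council members):
Measure 1 vs Proposal Green: Measure 1 preferred on 4+2 = 6 ballots; Measure 1 wins 6–5.
Measure 1 vs Option I: Measure 1, 6–5.
Measure 1 vs Plan F: Measure 1 is ranked higher on 4+2+2 = 8 ballots, Plan F on 3. Measure 1 wins 8–3.
Measure 1 beats Proposal Green, Option I, Plan F — 3 pairwise wins.

3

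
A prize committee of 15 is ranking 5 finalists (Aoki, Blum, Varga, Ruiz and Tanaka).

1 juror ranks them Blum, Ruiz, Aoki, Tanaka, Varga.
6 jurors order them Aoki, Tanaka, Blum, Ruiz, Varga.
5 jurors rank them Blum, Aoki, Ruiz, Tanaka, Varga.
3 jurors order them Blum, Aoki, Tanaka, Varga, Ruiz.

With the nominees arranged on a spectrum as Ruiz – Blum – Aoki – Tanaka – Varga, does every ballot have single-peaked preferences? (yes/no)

Axis positions: Ruiz=1, Blum=2, Aoki=3, Tanaka=4, Varga=5.
Faction 1 (peak Blum at position 2): ranking walks positions 2-1-3-4-5, expanding outward from the peak — single-peaked.
Faction 2 (peak Aoki at position 3): ranking walks positions 3-4-2-1-5, expanding outward from the peak — single-peaked.
Faction 3 (peak Blum at position 2): ranking walks positions 2-3-1-4-5, expanding outward from the peak — single-peaked.
Faction 4 (peak Blum at position 2): ranking walks positions 2-3-4-5-1, expanding outward from the peak — single-peaked.
Every ranking is single-peaked on this axis.

yes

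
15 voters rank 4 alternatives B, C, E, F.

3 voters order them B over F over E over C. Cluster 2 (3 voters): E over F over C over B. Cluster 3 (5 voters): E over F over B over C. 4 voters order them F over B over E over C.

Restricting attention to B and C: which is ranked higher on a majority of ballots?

B

Ballots ranking B above C: 3 + 5 + 4 = 12.
Ballots ranking C above B: 15 − 12 = 3.
B wins the head-to-head 12–3.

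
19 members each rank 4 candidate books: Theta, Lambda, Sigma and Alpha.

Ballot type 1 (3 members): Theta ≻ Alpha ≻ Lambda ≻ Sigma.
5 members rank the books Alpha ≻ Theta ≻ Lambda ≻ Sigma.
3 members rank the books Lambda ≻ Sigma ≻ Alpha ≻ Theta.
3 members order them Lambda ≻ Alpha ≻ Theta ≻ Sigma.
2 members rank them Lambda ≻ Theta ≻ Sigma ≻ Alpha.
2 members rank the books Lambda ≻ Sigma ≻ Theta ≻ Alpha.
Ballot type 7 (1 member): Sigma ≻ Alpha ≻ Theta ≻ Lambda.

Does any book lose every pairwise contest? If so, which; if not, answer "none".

Head-to-head results (19 members):
Theta–Lambda: Lambda 10–9.
Theta vs Sigma: 13 to 6, Theta.
Theta vs Alpha: Theta preferred on 3+2+2 = 7 ballots; Alpha wins 12–7.
Lambda vs Sigma: 18 to 1, Lambda.
Lambda–Alpha: Lambda 10–9.
Sigma vs Alpha: Alpha wins 11–8.
Only Sigma has no wins; Sigma is the Condorcet loser.

Sigma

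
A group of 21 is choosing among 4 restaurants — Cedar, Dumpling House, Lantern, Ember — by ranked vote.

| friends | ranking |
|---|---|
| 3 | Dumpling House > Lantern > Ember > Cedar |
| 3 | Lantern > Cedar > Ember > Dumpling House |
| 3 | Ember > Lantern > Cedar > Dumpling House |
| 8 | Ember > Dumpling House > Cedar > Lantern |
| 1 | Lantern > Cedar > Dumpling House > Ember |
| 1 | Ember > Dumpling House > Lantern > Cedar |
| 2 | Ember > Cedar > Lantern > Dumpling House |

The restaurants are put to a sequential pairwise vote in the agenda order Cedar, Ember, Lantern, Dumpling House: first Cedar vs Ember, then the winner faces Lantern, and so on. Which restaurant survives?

Ember

Round 1: Cedar vs Ember — 4–17, Ember advances.
Round 2: Ember vs Lantern — 14–7, Ember advances.
Round 3: Ember vs Dumpling House — 17–4, Ember advances.
Ember survives the agenda.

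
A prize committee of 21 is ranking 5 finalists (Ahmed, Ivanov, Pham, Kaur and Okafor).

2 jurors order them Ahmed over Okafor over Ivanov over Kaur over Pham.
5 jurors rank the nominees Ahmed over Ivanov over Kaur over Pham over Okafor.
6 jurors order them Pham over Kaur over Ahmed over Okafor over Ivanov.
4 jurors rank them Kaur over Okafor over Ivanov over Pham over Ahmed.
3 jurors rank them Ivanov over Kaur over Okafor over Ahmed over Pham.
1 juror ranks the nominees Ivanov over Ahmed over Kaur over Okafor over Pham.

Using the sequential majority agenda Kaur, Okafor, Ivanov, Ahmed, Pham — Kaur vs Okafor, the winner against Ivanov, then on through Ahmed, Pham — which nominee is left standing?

Round 1: Kaur vs Okafor — 19–2, Kaur advances.
Round 2: Kaur vs Ivanov — 10–11, Ivanov advances.
Round 3: Ivanov vs Ahmed — 8–13, Ahmed advances.
Round 4: Ahmed vs Pham — 11–10, Ahmed advances.
Ahmed survives the agenda.

Ahmed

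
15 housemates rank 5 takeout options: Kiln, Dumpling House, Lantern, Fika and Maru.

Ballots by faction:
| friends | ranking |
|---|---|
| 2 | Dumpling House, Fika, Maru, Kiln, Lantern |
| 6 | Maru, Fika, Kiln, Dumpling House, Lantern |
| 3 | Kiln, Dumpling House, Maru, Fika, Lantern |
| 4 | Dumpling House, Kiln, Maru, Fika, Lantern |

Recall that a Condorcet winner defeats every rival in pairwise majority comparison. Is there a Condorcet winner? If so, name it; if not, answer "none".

Head-to-head results (15 friends):
Kiln vs Dumpling House: 9 to 6, Kiln.
Kiln vs Lantern: Kiln preferred on 2+6+3+4 = 15 ballots; Kiln wins 15–0.
Kiln–Fika: Fika 8–7.
Kiln vs Maru: 3+4 = 7 for Kiln, 8 for Maru — Maru by 8–7.
Dumpling House–Lantern: Dumpling House 15–0.
Dumpling House–Fika: Dumpling House 9–6.
Dumpling House vs Maru: 2+3+4 = 9 for Dumpling House, 6 for Maru — Dumpling House by 9–6.
Lantern vs Fika: Fika, 15–0.
Lantern vs Maru: Lantern preferred on 0 ballots; Maru wins 15–0.
Fika–Maru: Maru 13–2.
Every restaurant loses at least once (Kiln loses to Fika; Dumpling House loses to Kiln; Lantern loses to Kiln; Fika loses to Dumpling House; Maru loses to Dumpling House). The majority relation contains the cycle Kiln → Dumpling House → Fika → Kiln, so there is no Condorcet winner.

none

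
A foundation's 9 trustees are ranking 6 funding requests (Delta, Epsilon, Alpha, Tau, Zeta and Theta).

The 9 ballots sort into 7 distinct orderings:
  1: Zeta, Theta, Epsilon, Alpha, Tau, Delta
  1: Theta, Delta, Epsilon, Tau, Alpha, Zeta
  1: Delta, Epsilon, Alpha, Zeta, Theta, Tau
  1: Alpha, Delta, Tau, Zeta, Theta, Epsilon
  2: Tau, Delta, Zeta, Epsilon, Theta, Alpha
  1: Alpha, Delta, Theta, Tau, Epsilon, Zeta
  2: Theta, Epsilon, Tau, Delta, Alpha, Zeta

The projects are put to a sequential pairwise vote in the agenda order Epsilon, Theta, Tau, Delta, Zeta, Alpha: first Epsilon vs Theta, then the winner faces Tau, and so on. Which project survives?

Delta

Round 1: Epsilon vs Theta — 3–6, Theta advances.
Round 2: Theta vs Tau — 6–3, Theta advances.
Round 3: Theta vs Delta — 4–5, Delta advances.
Round 4: Delta vs Zeta — 8–1, Delta advances.
Round 5: Delta vs Alpha — 6–3, Delta advances.
The agenda winner is Delta.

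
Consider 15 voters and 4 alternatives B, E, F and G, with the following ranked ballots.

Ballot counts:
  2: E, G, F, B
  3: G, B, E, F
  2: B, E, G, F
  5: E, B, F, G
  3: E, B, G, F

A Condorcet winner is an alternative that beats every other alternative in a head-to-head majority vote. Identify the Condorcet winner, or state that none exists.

Head-to-head results (15 voters):
B vs E: E, 10–5.
B vs F: B wins 13–2.
B vs G: B wins 10–5.
E vs F: E, 15–0.
E vs G: E, 12–3.
F vs G: G wins 10–5.
E beats each of B, F, G — E is the Condorcet winner.

E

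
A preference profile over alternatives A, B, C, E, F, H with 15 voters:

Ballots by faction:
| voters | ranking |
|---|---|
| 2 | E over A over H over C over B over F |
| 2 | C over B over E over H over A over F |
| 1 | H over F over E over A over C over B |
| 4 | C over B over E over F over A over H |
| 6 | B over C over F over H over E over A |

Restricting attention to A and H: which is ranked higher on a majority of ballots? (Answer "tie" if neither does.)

H

Ballots ranking A above H: 2 + 4 = 6.
Ballots ranking H above A: 15 − 6 = 9.
H wins the head-to-head 9–6.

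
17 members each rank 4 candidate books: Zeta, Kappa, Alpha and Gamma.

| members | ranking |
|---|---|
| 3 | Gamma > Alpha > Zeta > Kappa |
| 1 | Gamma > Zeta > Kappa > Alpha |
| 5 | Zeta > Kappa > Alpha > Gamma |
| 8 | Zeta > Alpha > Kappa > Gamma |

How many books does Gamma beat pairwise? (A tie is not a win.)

0

Gamma against each rival (17 members):
Gamma–Zeta: Zeta 13–4.
Gamma vs Kappa: 4 to 13, Kappa.
Gamma vs Alpha: 3+1 = 4 for Gamma, 13 for Alpha — Alpha by 13–4.
Gamma beats no one; loses to Zeta, Kappa, Alpha — 0 pairwise wins.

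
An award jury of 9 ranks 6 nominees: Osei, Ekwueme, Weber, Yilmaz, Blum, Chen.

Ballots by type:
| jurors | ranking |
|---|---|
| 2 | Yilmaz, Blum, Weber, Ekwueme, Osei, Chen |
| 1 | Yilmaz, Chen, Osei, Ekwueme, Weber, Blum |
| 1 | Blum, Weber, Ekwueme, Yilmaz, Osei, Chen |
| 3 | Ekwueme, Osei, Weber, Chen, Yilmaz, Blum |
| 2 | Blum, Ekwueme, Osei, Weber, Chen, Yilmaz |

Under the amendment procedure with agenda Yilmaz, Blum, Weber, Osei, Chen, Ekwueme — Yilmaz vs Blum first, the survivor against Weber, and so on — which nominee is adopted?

Ekwueme

Round 1: Yilmaz vs Blum — 6–3, Yilmaz advances.
Round 2: Yilmaz vs Weber — 3–6, Weber advances.
Round 3: Weber vs Osei — 3–6, Osei advances.
Round 4: Osei vs Chen — 8–1, Osei advances.
Round 5: Osei vs Ekwueme — 1–8, Ekwueme advances.
Ekwueme survives the agenda.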